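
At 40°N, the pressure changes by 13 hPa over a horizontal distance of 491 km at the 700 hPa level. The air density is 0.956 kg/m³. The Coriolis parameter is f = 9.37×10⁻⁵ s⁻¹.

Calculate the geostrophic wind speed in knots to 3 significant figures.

57.5 knots

Pressure gradient: |∂P/∂n| = 1300 Pa / 491000 m = 2.65×10⁻³ Pa/m
Geostrophic balance (pressure-gradient force = Coriolis force):
V_g = (1/(fρ)) |∂P/∂n| = 2.65×10⁻³ / (9.37×10⁻⁵ × 0.956) = 29.6 m/s
Converting: 29.6 m/s × 1.944 = 57.5 knots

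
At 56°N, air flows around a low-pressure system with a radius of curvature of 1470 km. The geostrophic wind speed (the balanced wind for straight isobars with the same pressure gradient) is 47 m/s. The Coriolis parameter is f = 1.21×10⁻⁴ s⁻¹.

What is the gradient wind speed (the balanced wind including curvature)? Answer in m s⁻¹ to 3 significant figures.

Around a low, centrifugal force acts outward with Coriolis, so pressure-gradient force balances both:
(1/ρ)|∂P/∂n| = fV + V²/R  →  V² + fR·V − fR·V_g = 0
With fR = 1.21×10⁻⁴ × 1470×10³ m = 178 m/s:
V = [−fR + √((fR)² + 4 fR V_g)]/2 = [−178 + √(178² + 4×178×47)]/2 = 38.6 m/s
Subgeostrophic (V < V_g = 47 m/s), as expected around a low.

38.6 m s⁻¹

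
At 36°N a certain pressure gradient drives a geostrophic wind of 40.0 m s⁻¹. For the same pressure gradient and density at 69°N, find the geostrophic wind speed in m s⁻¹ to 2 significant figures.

25 m s⁻¹

With the same pressure gradient and density, V_g ∝ 1/f ∝ 1/sin φ.
V₂ = V₁ · sin φ₁ / sin φ₂ = 40.0 × sin 36° / sin 69°
V₂ = 40.0 × 0.5878/0.9336 = 25 m s⁻¹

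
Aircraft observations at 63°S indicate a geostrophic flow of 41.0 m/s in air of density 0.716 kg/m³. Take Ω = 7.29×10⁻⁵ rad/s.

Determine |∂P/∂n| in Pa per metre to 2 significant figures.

Coriolis parameter at 63°S:
f = 2Ω sin φ = 2 × 7.29×10⁻⁵ × sin 63° = 1.30×10⁻⁴ s⁻¹
Geostrophic balance rearranged: |∂P/∂n| = f ρ V_g
|∂P/∂n| = 1.30×10⁻⁴ × 0.716 × 41.0 = 3.81×10⁻³ Pa/m

3.8×10⁻³ Pa/m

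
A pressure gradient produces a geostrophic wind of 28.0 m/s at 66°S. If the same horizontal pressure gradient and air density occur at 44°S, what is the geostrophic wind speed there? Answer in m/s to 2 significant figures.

With the same pressure gradient and density, V_g ∝ 1/f ∝ 1/sin φ.
V₂ = V₁ · sin φ₁ / sin φ₂ = 28.0 × sin 66° / sin 44°
V₂ = 28.0 × 0.9135/0.6947 = 37 m/s

37 m/s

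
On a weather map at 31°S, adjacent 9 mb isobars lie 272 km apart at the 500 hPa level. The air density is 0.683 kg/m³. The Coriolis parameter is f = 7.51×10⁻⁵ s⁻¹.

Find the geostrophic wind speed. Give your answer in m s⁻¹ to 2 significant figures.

65 m s⁻¹

Pressure gradient: |∂P/∂n| = 900 Pa / 272000 m = 3.31×10⁻³ Pa/m
Geostrophic balance (pressure-gradient force = Coriolis force):
V_g = (1/(fρ)) |∂P/∂n| = 3.31×10⁻³ / (7.51×10⁻⁵ × 0.683) = 64.5 m/s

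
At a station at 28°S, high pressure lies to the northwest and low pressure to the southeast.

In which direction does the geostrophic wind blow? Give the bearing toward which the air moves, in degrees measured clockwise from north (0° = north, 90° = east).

045°

The pressure-gradient force points toward the southeast (bearing 135°).
Geostrophic balance: in the Southern Hemisphere the Coriolis force deflects motion to the left, so the geostrophic wind blows 90° to the left of the pressure-gradient force (low pressure on the right).
Rotating 135° by 90° counterclockwise gives 045° — the wind blows toward the northeast.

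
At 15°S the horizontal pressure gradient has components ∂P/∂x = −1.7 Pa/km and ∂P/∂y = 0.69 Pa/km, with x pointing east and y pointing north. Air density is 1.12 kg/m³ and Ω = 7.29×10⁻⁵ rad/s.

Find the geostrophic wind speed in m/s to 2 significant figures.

Coriolis parameter at 15°S:
f = 2Ω sin φ = 2 × 7.29×10⁻⁵ × sin 15° = 3.77×10⁻⁵ s⁻¹
In the Southern Hemisphere f is negative: f = −3.77×10⁻⁵ s⁻¹.
Component geostrophic relations (x east, y north):
u_g = −(1/(fρ)) ∂P/∂y,  v_g = (1/(fρ)) ∂P/∂x
u_g = −(0.69×10⁻³)/(−3.77×10⁻⁵ × 1.12) = 16.3 m/s;  v_g = (−1.7×10⁻³)/(−3.77×10⁻⁵ × 1.12) = 40.2 m/s
|V_g| = √(u_g² + v_g²) = 43.4 m/s

43 m/s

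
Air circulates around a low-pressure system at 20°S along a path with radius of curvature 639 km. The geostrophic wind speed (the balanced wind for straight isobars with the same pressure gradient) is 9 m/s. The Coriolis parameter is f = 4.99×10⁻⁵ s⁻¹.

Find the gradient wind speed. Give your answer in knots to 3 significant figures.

14.2 knots

Around a low, centrifugal force acts outward with Coriolis, so pressure-gradient force balances both:
(1/ρ)|∂P/∂n| = fV + V²/R  →  V² + fR·V − fR·V_g = 0
With fR = 4.99×10⁻⁵ × 639×10³ m = 31.9 m/s:
V = [−fR + √((fR)² + 4 fR V_g)]/2 = [−31.9 + √(31.9² + 4×31.9×9)]/2 = 7.32 m/s
Subgeostrophic (V < V_g = 9 m/s), as expected around a low.
Converting: 7.32 m/s × 1.944 = 14.2 knots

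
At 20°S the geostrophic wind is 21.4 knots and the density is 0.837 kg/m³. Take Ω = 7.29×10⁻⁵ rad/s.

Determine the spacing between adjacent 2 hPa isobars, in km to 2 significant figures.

440 km

Coriolis parameter at 20°S:
f = 2Ω sin φ = 2 × 7.29×10⁻⁵ × sin 20° = 4.99×10⁻⁵ s⁻¹
Wind speed in SI: 21.4 knots = 11.0 m/s
Geostrophic balance rearranged: |∂P/∂n| = f ρ V_g
|∂P/∂n| = 4.99×10⁻⁵ × 0.837 × 11.0 = 4.60×10⁻⁴ Pa/m
Isobar spacing: Δn = ΔP/|∂P/∂n| = 200 Pa / 4.60×10⁻⁴ Pa/m = 435255 m ≈ 440 km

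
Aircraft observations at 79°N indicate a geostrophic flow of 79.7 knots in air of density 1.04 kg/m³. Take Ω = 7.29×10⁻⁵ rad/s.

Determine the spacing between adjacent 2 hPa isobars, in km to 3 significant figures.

32.8 km

Coriolis parameter at 79°N:
f = 2Ω sin φ = 2 × 7.29×10⁻⁵ × sin 79° = 1.43×10⁻⁴ s⁻¹
Wind speed in SI: 79.7 knots = 41.0 m/s
Geostrophic balance rearranged: |∂P/∂n| = f ρ V_g
|∂P/∂n| = 1.43×10⁻⁴ × 1.04 × 41.0 = 6.10×10⁻³ Pa/m
Isobar spacing: Δn = ΔP/|∂P/∂n| = 200 Pa / 6.10×10⁻³ Pa/m = 32771 m ≈ 32.8 km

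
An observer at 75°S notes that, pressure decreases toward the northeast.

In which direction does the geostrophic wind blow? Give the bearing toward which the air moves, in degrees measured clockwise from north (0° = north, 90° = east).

The pressure-gradient force points toward the northeast (bearing 045°).
Geostrophic balance: in the Southern Hemisphere the Coriolis force deflects motion to the left, so the geostrophic wind blows 90° to the left of the pressure-gradient force (low pressure on the right).
Rotating 045° by 90° counterclockwise gives 315° — the wind blows toward the northwest.

315°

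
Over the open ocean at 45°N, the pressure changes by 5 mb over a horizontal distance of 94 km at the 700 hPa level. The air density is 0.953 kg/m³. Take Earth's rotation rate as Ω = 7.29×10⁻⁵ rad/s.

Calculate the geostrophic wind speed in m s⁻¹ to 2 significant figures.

54 m s⁻¹

Coriolis parameter at 45°N:
f = 2Ω sin φ = 2 × 7.29×10⁻⁵ × sin 45° = 1.03×10⁻⁴ s⁻¹
Pressure gradient: |∂P/∂n| = 500 Pa / 94000 m = 5.32×10⁻³ Pa/m
Geostrophic balance (pressure-gradient force = Coriolis force):
V_g = (1/(fρ)) |∂P/∂n| = 5.32×10⁻³ / (1.03×10⁻⁴ × 0.953) = 54.1 m/s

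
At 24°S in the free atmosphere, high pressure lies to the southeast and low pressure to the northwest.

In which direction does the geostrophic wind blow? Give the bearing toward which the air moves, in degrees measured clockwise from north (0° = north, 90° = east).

225°

The pressure-gradient force points toward the northwest (bearing 315°).
Geostrophic balance: in the Southern Hemisphere the Coriolis force deflects motion to the left, so the geostrophic wind blows 90° to the left of the pressure-gradient force (low pressure on the right).
Rotating 315° by 90° counterclockwise gives 225° — the wind blows toward the southwest.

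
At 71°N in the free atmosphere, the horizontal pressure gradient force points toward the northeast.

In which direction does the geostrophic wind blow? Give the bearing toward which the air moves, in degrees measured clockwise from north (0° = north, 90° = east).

The pressure-gradient force points toward the northeast (bearing 045°).
Geostrophic balance: in the Northern Hemisphere the Coriolis force deflects motion to the right, so the geostrophic wind blows 90° to the right of the pressure-gradient force (low pressure on the left).
Rotating 045° by 90° clockwise gives 135° — the wind blows toward the southeast.

135°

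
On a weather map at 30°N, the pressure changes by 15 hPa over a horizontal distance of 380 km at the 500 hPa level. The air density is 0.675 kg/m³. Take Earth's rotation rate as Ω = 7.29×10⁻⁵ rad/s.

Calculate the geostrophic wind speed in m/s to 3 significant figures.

Coriolis parameter at 30°N:
f = 2Ω sin φ = 2 × 7.29×10⁻⁵ × sin 30° = 7.29×10⁻⁵ s⁻¹
Pressure gradient: |∂P/∂n| = 1500 Pa / 380000 m = 3.95×10⁻³ Pa/m
Geostrophic balance (pressure-gradient force = Coriolis force):
V_g = (1/(fρ)) |∂P/∂n| = 3.95×10⁻³ / (7.29×10⁻⁵ × 0.675) = 80.2 m/s

80.2 m/s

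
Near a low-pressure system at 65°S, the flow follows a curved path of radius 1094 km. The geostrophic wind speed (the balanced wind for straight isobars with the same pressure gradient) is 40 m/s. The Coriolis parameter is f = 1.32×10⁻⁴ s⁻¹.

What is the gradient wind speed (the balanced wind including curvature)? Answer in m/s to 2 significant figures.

33 m/s

Around a low, centrifugal force acts outward with Coriolis, so pressure-gradient force balances both:
(1/ρ)|∂P/∂n| = fV + V²/R  →  V² + fR·V − fR·V_g = 0
With fR = 1.32×10⁻⁴ × 1094×10³ m = 144 m/s:
V = [−fR + √((fR)² + 4 fR V_g)]/2 = [−144 + √(144² + 4×144×40)]/2 = 32.6 m/s
Subgeostrophic (V < V_g = 40 m/s), as expected around a low.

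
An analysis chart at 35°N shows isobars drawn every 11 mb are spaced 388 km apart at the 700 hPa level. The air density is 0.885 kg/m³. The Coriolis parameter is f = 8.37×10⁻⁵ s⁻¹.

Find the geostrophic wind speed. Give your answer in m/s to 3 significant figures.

Pressure gradient: |∂P/∂n| = 1100 Pa / 388000 m = 2.84×10⁻³ Pa/m
Geostrophic balance (pressure-gradient force = Coriolis force):
V_g = (1/(fρ)) |∂P/∂n| = 2.84×10⁻³ / (8.37×10⁻⁵ × 0.885) = 38.3 m/s

38.3 m/s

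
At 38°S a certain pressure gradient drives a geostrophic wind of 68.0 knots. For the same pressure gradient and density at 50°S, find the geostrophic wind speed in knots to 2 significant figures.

55 knots

With the same pressure gradient and density, V_g ∝ 1/f ∝ 1/sin φ.
V₂ = V₁ · sin φ₁ / sin φ₂ = 68.0 × sin 38° / sin 50°
V₂ = 68.0 × 0.6157/0.7660 = 55 knots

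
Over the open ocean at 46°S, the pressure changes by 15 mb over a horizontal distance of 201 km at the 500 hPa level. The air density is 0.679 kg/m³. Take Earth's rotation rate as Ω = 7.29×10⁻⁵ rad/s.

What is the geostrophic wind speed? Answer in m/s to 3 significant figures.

105 m/s

Coriolis parameter at 46°S:
f = 2Ω sin φ = 2 × 7.29×10⁻⁵ × sin 46° = 1.05×10⁻⁴ s⁻¹
Pressure gradient: |∂P/∂n| = 1500 Pa / 201000 m = 7.46×10⁻³ Pa/m
Geostrophic balance (pressure-gradient force = Coriolis force):
V_g = (1/(fρ)) |∂P/∂n| = 7.46×10⁻³ / (1.05×10⁻⁴ × 0.679) = 105 m/s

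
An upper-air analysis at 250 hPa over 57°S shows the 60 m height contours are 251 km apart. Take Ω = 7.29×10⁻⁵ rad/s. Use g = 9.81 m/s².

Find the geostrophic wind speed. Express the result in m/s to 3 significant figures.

Coriolis parameter at 57°S:
f = 2Ω sin φ = 2 × 7.29×10⁻⁵ × sin 57° = 1.22×10⁻⁴ s⁻¹
Height gradient: |∂Z/∂n| = 60 m / 251000 m = 2.39×10⁻⁴
On a pressure surface, geostrophic balance gives V_g = (g/f)|∂Z/∂n|:
V_g = 9.81 × 2.39×10⁻⁴ / 1.22×10⁻⁴ = 19.2 m/s

19.2 m/s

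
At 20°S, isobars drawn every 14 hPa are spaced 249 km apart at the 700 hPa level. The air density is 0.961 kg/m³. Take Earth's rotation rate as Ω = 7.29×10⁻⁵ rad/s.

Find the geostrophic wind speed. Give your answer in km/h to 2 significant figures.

Coriolis parameter at 20°S:
f = 2Ω sin φ = 2 × 7.29×10⁻⁵ × sin 20° = 4.99×10⁻⁵ s⁻¹
Pressure gradient: |∂P/∂n| = 1400 Pa / 249000 m = 5.62×10⁻³ Pa/m
Geostrophic balance (pressure-gradient force = Coriolis force):
V_g = (1/(fρ)) |∂P/∂n| = 5.62×10⁻³ / (4.99×10⁻⁵ × 0.961) = 117 m/s
Converting: 117 m/s × 3.6 = 420 km/h

420 km/h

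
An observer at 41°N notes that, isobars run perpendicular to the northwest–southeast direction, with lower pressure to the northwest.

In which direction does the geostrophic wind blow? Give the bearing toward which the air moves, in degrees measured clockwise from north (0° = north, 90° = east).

The pressure-gradient force points toward the northwest (bearing 315°).
Geostrophic balance: in the Northern Hemisphere the Coriolis force deflects motion to the right, so the geostrophic wind blows 90° to the right of the pressure-gradient force (low pressure on the left).
Rotating 315° by 90° clockwise gives 045° — the wind blows toward the northeast.

045°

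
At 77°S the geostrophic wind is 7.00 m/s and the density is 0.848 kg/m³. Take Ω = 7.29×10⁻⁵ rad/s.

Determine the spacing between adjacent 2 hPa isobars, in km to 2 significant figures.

Coriolis parameter at 77°S:
f = 2Ω sin φ = 2 × 7.29×10⁻⁵ × sin 77° = 1.42×10⁻⁴ s⁻¹
Geostrophic balance rearranged: |∂P/∂n| = f ρ V_g
|∂P/∂n| = 1.42×10⁻⁴ × 0.848 × 7.00 = 8.43×10⁻⁴ Pa/m
Isobar spacing: Δn = ΔP/|∂P/∂n| = 200 Pa / 8.43×10⁻⁴ Pa/m = 237167 m ≈ 240 km

240 km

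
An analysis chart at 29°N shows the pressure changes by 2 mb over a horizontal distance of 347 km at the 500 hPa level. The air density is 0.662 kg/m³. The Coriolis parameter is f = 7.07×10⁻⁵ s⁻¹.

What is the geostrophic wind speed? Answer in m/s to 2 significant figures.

Pressure gradient: |∂P/∂n| = 200 Pa / 347000 m = 5.76×10⁻⁴ Pa/m
Geostrophic balance (pressure-gradient force = Coriolis force):
V_g = (1/(fρ)) |∂P/∂n| = 5.76×10⁻⁴ / (7.07×10⁻⁵ × 0.662) = 12.3 m/s

12 m/s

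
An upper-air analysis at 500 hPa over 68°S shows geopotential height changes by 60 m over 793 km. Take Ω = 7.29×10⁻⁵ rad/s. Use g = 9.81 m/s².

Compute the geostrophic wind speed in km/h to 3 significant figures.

Coriolis parameter at 68°S:
f = 2Ω sin φ = 2 × 7.29×10⁻⁵ × sin 68° = 1.35×10⁻⁴ s⁻¹
Height gradient: |∂Z/∂n| = 60 m / 793000 m = 7.57×10⁻⁵
On a pressure surface, geostrophic balance gives V_g = (g/f)|∂Z/∂n|:
V_g = 9.81 × 7.57×10⁻⁵ / 1.35×10⁻⁴ = 5.49 m/s
Converting: 5.49 m/s × 3.6 = 19.8 km/h

19.8 km/h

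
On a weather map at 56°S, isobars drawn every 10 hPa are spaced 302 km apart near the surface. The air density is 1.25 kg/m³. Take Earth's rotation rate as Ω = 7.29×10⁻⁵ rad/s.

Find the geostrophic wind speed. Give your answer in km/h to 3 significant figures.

78.9 km/h

Coriolis parameter at 56°S:
f = 2Ω sin φ = 2 × 7.29×10⁻⁵ × sin 56° = 1.21×10⁻⁴ s⁻¹
Pressure gradient: |∂P/∂n| = 1000 Pa / 302000 m = 3.31×10⁻³ Pa/m
Geostrophic balance (pressure-gradient force = Coriolis force):
V_g = (1/(fρ)) |∂P/∂n| = 3.31×10⁻³ / (1.21×10⁻⁴ × 1.25) = 21.9 m/s
Converting: 21.9 m/s × 3.6 = 78.9 km/h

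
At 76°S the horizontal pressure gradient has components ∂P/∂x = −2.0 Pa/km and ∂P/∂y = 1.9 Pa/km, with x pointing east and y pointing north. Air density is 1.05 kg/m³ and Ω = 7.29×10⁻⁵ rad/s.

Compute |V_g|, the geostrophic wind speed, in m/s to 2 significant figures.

Coriolis parameter at 76°S:
f = 2Ω sin φ = 2 × 7.29×10⁻⁵ × sin 76° = 1.41×10⁻⁴ s⁻¹
In the Southern Hemisphere f is negative: f = −1.41×10⁻⁴ s⁻¹.
Component geostrophic relations (x east, y north):
u_g = −(1/(fρ)) ∂P/∂y,  v_g = (1/(fρ)) ∂P/∂x
u_g = −(1.9×10⁻³)/(−1.41×10⁻⁴ × 1.05) = 12.8 m/s;  v_g = (−2.0×10⁻³)/(−1.41×10⁻⁴ × 1.05) = 13.5 m/s
|V_g| = √(u_g² + v_g²) = 18.6 m/s

19 m/s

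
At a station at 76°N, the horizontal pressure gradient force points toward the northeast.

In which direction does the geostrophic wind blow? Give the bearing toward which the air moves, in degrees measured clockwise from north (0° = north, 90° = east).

135°

The pressure-gradient force points toward the northeast (bearing 045°).
Geostrophic balance: in the Northern Hemisphere the Coriolis force deflects motion to the right, so the geostrophic wind blows 90° to the right of the pressure-gradient force (low pressure on the left).
Rotating 045° by 90° clockwise gives 135° — the wind blows toward the southeast.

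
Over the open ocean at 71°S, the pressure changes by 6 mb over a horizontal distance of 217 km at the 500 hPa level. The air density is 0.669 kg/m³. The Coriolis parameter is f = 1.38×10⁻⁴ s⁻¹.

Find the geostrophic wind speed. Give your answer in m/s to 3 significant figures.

Pressure gradient: |∂P/∂n| = 600 Pa / 217000 m = 2.76×10⁻³ Pa/m
Geostrophic balance (pressure-gradient force = Coriolis force):
V_g = (1/(fρ)) |∂P/∂n| = 2.76×10⁻³ / (1.38×10⁻⁴ × 0.669) = 29.9 m/s

29.9 m/s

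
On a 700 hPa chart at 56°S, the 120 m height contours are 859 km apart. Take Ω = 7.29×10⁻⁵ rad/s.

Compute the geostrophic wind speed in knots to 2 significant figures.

Coriolis parameter at 56°S:
f = 2Ω sin φ = 2 × 7.29×10⁻⁵ × sin 56° = 1.21×10⁻⁴ s⁻¹
Height gradient: |∂Z/∂n| = 120 m / 859000 m = 1.40×10⁻⁴
On a pressure surface, geostrophic balance gives V_g = (g/f)|∂Z/∂n|:
V_g = 9.81 × 1.40×10⁻⁴ / 1.21×10⁻⁴ = 11.3 m/s
Converting: 11.3 m/s × 1.944 = 22 knots

22 knots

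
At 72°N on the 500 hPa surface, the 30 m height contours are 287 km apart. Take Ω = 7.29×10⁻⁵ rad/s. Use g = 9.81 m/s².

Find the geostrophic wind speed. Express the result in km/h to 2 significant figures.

Coriolis parameter at 72°N:
f = 2Ω sin φ = 2 × 7.29×10⁻⁵ × sin 72° = 1.39×10⁻⁴ s⁻¹
Height gradient: |∂Z/∂n| = 30 m / 287000 m = 1.05×10⁻⁴
On a pressure surface, geostrophic balance gives V_g = (g/f)|∂Z/∂n|:
V_g = 9.81 × 1.05×10⁻⁴ / 1.39×10⁻⁴ = 7.40 m/s
Converting: 7.40 m/s × 3.6 = 27 km/h

27 km/h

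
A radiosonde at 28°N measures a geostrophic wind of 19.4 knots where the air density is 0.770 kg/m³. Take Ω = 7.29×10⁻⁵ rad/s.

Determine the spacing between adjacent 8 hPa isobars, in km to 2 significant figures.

Coriolis parameter at 28°N:
f = 2Ω sin φ = 2 × 7.29×10⁻⁵ × sin 28° = 6.84×10⁻⁵ s⁻¹
Wind speed in SI: 19.4 knots = 9.98 m/s
Geostrophic balance rearranged: |∂P/∂n| = f ρ V_g
|∂P/∂n| = 6.84×10⁻⁵ × 0.770 × 9.98 = 5.26×10⁻⁴ Pa/m
Isobar spacing: Δn = ΔP/|∂P/∂n| = 800 Pa / 5.26×10⁻⁴ Pa/m = 1520872 m ≈ 1500 km

1500 km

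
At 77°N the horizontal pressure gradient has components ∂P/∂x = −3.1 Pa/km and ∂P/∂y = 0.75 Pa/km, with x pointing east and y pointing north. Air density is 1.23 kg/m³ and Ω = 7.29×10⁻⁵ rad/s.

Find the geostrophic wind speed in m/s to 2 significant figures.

18 m/s

Coriolis parameter at 77°N:
f = 2Ω sin φ = 2 × 7.29×10⁻⁵ × sin 77° = 1.42×10⁻⁴ s⁻¹
Component geostrophic relations (x east, y north):
u_g = −(1/(fρ)) ∂P/∂y,  v_g = (1/(fρ)) ∂P/∂x
u_g = −(0.75×10⁻³)/(1.42×10⁻⁴ × 1.23) = −4.29 m/s;  v_g = (−3.1×10⁻³)/(1.42×10⁻⁴ × 1.23) = −17.7 m/s
|V_g| = √(u_g² + v_g²) = 18.3 m/s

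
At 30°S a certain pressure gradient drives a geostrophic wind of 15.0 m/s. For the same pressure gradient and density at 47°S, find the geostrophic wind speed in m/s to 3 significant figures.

10.3 m/s

With the same pressure gradient and density, V_g ∝ 1/f ∝ 1/sin φ.
V₂ = V₁ · sin φ₁ / sin φ₂ = 15.0 × sin 30° / sin 47°
V₂ = 15.0 × 0.5000/0.7314 = 10.3 m/s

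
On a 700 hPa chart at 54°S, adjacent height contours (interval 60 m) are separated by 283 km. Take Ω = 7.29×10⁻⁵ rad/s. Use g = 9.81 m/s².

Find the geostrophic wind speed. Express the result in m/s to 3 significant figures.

17.6 m/s

Coriolis parameter at 54°S:
f = 2Ω sin φ = 2 × 7.29×10⁻⁵ × sin 54° = 1.18×10⁻⁴ s⁻¹
Height gradient: |∂Z/∂n| = 60 m / 283000 m = 2.12×10⁻⁴
On a pressure surface, geostrophic balance gives V_g = (g/f)|∂Z/∂n|:
V_g = 9.81 × 2.12×10⁻⁴ / 1.18×10⁻⁴ = 17.6 m/s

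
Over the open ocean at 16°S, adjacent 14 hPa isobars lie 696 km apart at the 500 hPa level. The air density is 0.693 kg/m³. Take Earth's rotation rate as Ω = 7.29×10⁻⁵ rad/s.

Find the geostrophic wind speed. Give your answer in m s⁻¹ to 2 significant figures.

72 m s⁻¹

Coriolis parameter at 16°S:
f = 2Ω sin φ = 2 × 7.29×10⁻⁵ × sin 16° = 4.02×10⁻⁵ s⁻¹
Pressure gradient: |∂P/∂n| = 1400 Pa / 696000 m = 2.01×10⁻³ Pa/m
Geostrophic balance (pressure-gradient force = Coriolis force):
V_g = (1/(fρ)) |∂P/∂n| = 2.01×10⁻³ / (4.02×10⁻⁵ × 0.693) = 72.2 m/s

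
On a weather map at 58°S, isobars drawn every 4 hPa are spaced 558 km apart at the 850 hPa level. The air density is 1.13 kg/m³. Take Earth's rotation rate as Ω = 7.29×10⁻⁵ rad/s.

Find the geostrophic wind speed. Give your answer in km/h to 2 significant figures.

18 km/h

Coriolis parameter at 58°S:
f = 2Ω sin φ = 2 × 7.29×10⁻⁵ × sin 58° = 1.24×10⁻⁴ s⁻¹
Pressure gradient: |∂P/∂n| = 400 Pa / 558000 m = 7.17×10⁻⁴ Pa/m
Geostrophic balance (pressure-gradient force = Coriolis force):
V_g = (1/(fρ)) |∂P/∂n| = 7.17×10⁻⁴ / (1.24×10⁻⁴ × 1.13) = 5.13 m/s
Converting: 5.13 m/s × 3.6 = 18 km/h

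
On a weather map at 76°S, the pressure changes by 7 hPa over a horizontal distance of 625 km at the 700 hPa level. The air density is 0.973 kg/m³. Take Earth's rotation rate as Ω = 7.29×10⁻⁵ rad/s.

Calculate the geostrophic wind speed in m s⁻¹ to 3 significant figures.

8.14 m s⁻¹

Coriolis parameter at 76°S:
f = 2Ω sin φ = 2 × 7.29×10⁻⁵ × sin 76° = 1.41×10⁻⁴ s⁻¹
Pressure gradient: |∂P/∂n| = 700 Pa / 625000 m = 1.12×10⁻³ Pa/m
Geostrophic balance (pressure-gradient force = Coriolis force):
V_g = (1/(fρ)) |∂P/∂n| = 1.12×10⁻³ / (1.41×10⁻⁴ × 0.973) = 8.14 m/s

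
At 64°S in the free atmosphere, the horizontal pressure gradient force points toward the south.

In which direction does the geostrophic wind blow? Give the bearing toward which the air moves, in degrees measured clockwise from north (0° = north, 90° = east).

The pressure-gradient force points toward the south (bearing 180°).
Geostrophic balance: in the Southern Hemisphere the Coriolis force deflects motion to the left, so the geostrophic wind blows 90° to the left of the pressure-gradient force (low pressure on the right).
Rotating 180° by 90° counterclockwise gives 090° — the wind blows toward the east.

090°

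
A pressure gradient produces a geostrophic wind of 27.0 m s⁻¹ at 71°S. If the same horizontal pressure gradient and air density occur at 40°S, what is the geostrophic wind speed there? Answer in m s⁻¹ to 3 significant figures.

With the same pressure gradient and density, V_g ∝ 1/f ∝ 1/sin φ.
V₂ = V₁ · sin φ₁ / sin φ₂ = 27.0 × sin 71° / sin 40°
V₂ = 27.0 × 0.9455/0.6428 = 39.7 m s⁻¹

39.7 m s⁻¹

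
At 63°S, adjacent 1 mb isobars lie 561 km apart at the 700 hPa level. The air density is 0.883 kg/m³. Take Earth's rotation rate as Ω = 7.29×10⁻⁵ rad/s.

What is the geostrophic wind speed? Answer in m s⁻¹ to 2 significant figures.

1.6 m s⁻¹

Coriolis parameter at 63°S:
f = 2Ω sin φ = 2 × 7.29×10⁻⁵ × sin 63° = 1.30×10⁻⁴ s⁻¹
Pressure gradient: |∂P/∂n| = 100 Pa / 561000 m = 1.78×10⁻⁴ Pa/m
Geostrophic balance (pressure-gradient force = Coriolis force):
V_g = (1/(fρ)) |∂P/∂n| = 1.78×10⁻⁴ / (1.30×10⁻⁴ × 0.883) = 1.55 m/s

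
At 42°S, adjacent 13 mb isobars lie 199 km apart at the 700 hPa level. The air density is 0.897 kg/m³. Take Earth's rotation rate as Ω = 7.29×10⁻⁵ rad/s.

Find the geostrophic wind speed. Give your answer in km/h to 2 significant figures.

270 km/h

Coriolis parameter at 42°S:
f = 2Ω sin φ = 2 × 7.29×10⁻⁵ × sin 42° = 9.76×10⁻⁵ s⁻¹
Pressure gradient: |∂P/∂n| = 1300 Pa / 199000 m = 6.53×10⁻³ Pa/m
Geostrophic balance (pressure-gradient force = Coriolis force):
V_g = (1/(fρ)) |∂P/∂n| = 6.53×10⁻³ / (9.76×10⁻⁵ × 0.897) = 74.6 m/s
Converting: 74.6 m/s × 3.6 = 270 km/h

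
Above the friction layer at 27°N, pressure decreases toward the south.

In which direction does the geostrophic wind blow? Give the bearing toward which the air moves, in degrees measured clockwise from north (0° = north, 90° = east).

The pressure-gradient force points toward the south (bearing 180°).
Geostrophic balance: in the Northern Hemisphere the Coriolis force deflects motion to the right, so the geostrophic wind blows 90° to the right of the pressure-gradient force (low pressure on the left).
Rotating 180° by 90° clockwise gives 270° — the wind blows toward the west.

270°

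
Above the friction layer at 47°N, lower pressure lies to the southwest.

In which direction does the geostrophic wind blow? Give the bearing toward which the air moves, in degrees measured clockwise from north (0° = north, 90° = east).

The pressure-gradient force points toward the southwest (bearing 225°).
Geostrophic balance: in the Northern Hemisphere the Coriolis force deflects motion to the right, so the geostrophic wind blows 90° to the right of the pressure-gradient force (low pressure on the left).
Rotating 225° by 90° clockwise gives 315° — the wind blows toward the northwest.

315°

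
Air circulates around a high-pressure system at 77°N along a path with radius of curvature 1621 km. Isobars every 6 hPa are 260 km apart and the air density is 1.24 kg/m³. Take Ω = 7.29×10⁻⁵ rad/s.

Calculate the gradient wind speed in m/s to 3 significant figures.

Coriolis parameter at 77°N:
f = 2Ω sin φ = 2 × 7.29×10⁻⁵ × sin 77° = 1.42×10⁻⁴ s⁻¹
Pressure gradient: |∂P/∂n| = 600 Pa / 260000 m = 2.31×10⁻³ Pa/m
Geostrophic speed: V_g = |∂P/∂n|/(fρ) = 2.31×10⁻³/(1.42×10⁻⁴ × 1.24) = 13.1 m/s
Around a high, pressure-gradient force acts outward with centrifugal, so Coriolis balances both:
fV = (1/ρ)|∂P/∂n| + V²/R  →  V² − fR·V + fR·V_g = 0
With fR = 1.42×10⁻⁴ × 1621×10³ m = 230 m/s:
V = [fR − √((fR)² − 4 fR V_g)]/2 = [230 − √(230² − 4×230×13.1)]/2 = 13.9 m/s
Supergeostrophic (V > V_g = 13.1 m/s), as expected around a high.

13.9 m/s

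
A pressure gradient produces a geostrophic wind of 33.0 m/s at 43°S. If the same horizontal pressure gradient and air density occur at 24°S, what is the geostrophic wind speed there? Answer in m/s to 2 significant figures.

55 m/s

With the same pressure gradient and density, V_g ∝ 1/f ∝ 1/sin φ.
V₂ = V₁ · sin φ₁ / sin φ₂ = 33.0 × sin 43° / sin 24°
V₂ = 33.0 × 0.6820/0.4067 = 55 m/s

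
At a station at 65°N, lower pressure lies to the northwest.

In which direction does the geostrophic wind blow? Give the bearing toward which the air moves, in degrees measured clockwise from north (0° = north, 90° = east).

045°

The pressure-gradient force points toward the northwest (bearing 315°).
Geostrophic balance: in the Northern Hemisphere the Coriolis force deflects motion to the right, so the geostrophic wind blows 90° to the right of the pressure-gradient force (low pressure on the left).
Rotating 315° by 90° clockwise gives 045° — the wind blows toward the northeast.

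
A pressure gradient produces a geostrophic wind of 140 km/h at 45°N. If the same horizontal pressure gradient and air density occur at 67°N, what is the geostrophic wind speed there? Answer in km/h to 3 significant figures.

With the same pressure gradient and density, V_g ∝ 1/f ∝ 1/sin φ.
V₂ = V₁ · sin φ₁ / sin φ₂ = 140 × sin 45° / sin 67°
V₂ = 140 × 0.7071/0.9205 = 108 km/h

108 km/h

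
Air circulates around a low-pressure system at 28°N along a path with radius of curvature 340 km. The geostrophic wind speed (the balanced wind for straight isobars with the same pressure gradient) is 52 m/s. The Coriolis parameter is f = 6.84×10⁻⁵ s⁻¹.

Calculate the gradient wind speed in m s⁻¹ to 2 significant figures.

Around a low, centrifugal force acts outward with Coriolis, so pressure-gradient force balances both:
(1/ρ)|∂P/∂n| = fV + V²/R  →  V² + fR·V − fR·V_g = 0
With fR = 6.84×10⁻⁵ × 340×10³ m = 23.3 m/s:
V = [−fR + √((fR)² + 4 fR V_g)]/2 = [−23.3 + √(23.3² + 4×23.3×52)]/2 = 25 m/s
Subgeostrophic (V < V_g = 52 m/s), as expected around a low.

25 m s⁻¹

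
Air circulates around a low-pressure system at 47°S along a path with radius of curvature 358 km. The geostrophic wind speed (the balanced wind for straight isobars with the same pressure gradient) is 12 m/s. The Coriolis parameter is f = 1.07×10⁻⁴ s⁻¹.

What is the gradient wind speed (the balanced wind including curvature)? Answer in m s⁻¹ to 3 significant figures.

9.60 m s⁻¹

Around a low, centrifugal force acts outward with Coriolis, so pressure-gradient force balances both:
(1/ρ)|∂P/∂n| = fV + V²/R  →  V² + fR·V − fR·V_g = 0
With fR = 1.07×10⁻⁴ × 358×10³ m = 38.3 m/s:
V = [−fR + √((fR)² + 4 fR V_g)]/2 = [−38.3 + √(38.3² + 4×38.3×12)]/2 = 9.6 m/s
Subgeostrophic (V < V_g = 12 m/s), as expected around a low.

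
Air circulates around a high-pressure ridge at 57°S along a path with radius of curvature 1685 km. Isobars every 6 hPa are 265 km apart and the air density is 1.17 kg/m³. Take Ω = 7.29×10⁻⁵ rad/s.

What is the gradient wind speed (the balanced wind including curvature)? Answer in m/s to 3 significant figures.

Coriolis parameter at 57°S:
f = 2Ω sin φ = 2 × 7.29×10⁻⁵ × sin 57° = 1.22×10⁻⁴ s⁻¹
Pressure gradient: |∂P/∂n| = 600 Pa / 265000 m = 2.26×10⁻³ Pa/m
Geostrophic speed: V_g = |∂P/∂n|/(fρ) = 2.26×10⁻³/(1.22×10⁻⁴ × 1.17) = 15.8 m/s
Around a high, pressure-gradient force acts outward with centrifugal, so Coriolis balances both:
fV = (1/ρ)|∂P/∂n| + V²/R  →  V² − fR·V + fR·V_g = 0
With fR = 1.22×10⁻⁴ × 1685×10³ m = 206 m/s:
V = [fR − √((fR)² − 4 fR V_g)]/2 = [206 − √(206² − 4×206×15.8)]/2 = 17.3 m/s
Supergeostrophic (V > V_g = 15.8 m/s), as expected around a high.

17.3 m/s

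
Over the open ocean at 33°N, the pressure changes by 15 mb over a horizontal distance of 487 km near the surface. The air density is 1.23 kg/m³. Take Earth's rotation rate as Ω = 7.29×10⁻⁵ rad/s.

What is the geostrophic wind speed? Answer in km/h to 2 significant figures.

110 km/h

Coriolis parameter at 33°N:
f = 2Ω sin φ = 2 × 7.29×10⁻⁵ × sin 33° = 7.94×10⁻⁵ s⁻¹
Pressure gradient: |∂P/∂n| = 1500 Pa / 487000 m = 3.08×10⁻³ Pa/m
Geostrophic balance (pressure-gradient force = Coriolis force):
V_g = (1/(fρ)) |∂P/∂n| = 3.08×10⁻³ / (7.94×10⁻⁵ × 1.23) = 31.5 m/s
Converting: 31.5 m/s × 3.6 = 110 km/h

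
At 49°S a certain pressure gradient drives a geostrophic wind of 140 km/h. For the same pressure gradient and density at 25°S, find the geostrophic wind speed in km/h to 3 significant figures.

With the same pressure gradient and density, V_g ∝ 1/f ∝ 1/sin φ.
V₂ = V₁ · sin φ₁ / sin φ₂ = 140 × sin 49° / sin 25°
V₂ = 140 × 0.7547/0.4226 = 250 km/h

250 km/h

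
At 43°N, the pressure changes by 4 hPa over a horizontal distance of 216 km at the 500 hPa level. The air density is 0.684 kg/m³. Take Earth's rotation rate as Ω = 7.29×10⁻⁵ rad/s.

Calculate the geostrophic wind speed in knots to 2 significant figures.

Coriolis parameter at 43°N:
f = 2Ω sin φ = 2 × 7.29×10⁻⁵ × sin 43° = 9.94×10⁻⁵ s⁻¹
Pressure gradient: |∂P/∂n| = 400 Pa / 216000 m = 1.85×10⁻³ Pa/m
Geostrophic balance (pressure-gradient force = Coriolis force):
V_g = (1/(fρ)) |∂P/∂n| = 1.85×10⁻³ / (9.94×10⁻⁵ × 0.684) = 27.2 m/s
Converting: 27.2 m/s × 1.944 = 53 knots

53 knots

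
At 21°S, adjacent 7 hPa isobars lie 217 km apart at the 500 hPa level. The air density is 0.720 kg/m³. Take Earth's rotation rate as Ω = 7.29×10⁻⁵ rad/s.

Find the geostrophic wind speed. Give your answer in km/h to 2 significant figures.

310 km/h

Coriolis parameter at 21°S:
f = 2Ω sin φ = 2 × 7.29×10⁻⁵ × sin 21° = 5.23×10⁻⁵ s⁻¹
Pressure gradient: |∂P/∂n| = 700 Pa / 217000 m = 3.23×10⁻³ Pa/m
Geostrophic balance (pressure-gradient force = Coriolis force):
V_g = (1/(fρ)) |∂P/∂n| = 3.23×10⁻³ / (5.23×10⁻⁵ × 0.720) = 85.7 m/s
Converting: 85.7 m/s × 3.6 = 310 km/h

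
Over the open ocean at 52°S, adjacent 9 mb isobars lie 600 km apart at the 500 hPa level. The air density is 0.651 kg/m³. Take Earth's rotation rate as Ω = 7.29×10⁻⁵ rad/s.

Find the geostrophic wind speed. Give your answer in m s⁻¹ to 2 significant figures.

20 m s⁻¹

Coriolis parameter at 52°S:
f = 2Ω sin φ = 2 × 7.29×10⁻⁵ × sin 52° = 1.15×10⁻⁴ s⁻¹
Pressure gradient: |∂P/∂n| = 900 Pa / 600000 m = 1.50×10⁻³ Pa/m
Geostrophic balance (pressure-gradient force = Coriolis force):
V_g = (1/(fρ)) |∂P/∂n| = 1.50×10⁻³ / (1.15×10⁻⁴ × 0.651) = 20.1 m/s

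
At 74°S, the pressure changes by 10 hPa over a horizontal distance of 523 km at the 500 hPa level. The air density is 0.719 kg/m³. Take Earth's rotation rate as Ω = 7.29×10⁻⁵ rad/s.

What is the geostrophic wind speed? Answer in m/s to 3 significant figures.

Coriolis parameter at 74°S:
f = 2Ω sin φ = 2 × 7.29×10⁻⁵ × sin 74° = 1.40×10⁻⁴ s⁻¹
Pressure gradient: |∂P/∂n| = 1000 Pa / 523000 m = 1.91×10⁻³ Pa/m
Geostrophic balance (pressure-gradient force = Coriolis force):
V_g = (1/(fρ)) |∂P/∂n| = 1.91×10⁻³ / (1.40×10⁻⁴ × 0.719) = 19.0 m/s

19.0 m/s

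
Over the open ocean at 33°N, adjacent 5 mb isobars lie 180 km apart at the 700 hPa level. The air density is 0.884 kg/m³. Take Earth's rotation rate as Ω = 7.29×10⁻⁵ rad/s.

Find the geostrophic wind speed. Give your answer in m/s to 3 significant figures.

39.6 m/s

Coriolis parameter at 33°N:
f = 2Ω sin φ = 2 × 7.29×10⁻⁵ × sin 33° = 7.94×10⁻⁵ s⁻¹
Pressure gradient: |∂P/∂n| = 500 Pa / 180000 m = 2.78×10⁻³ Pa/m
Geostrophic balance (pressure-gradient force = Coriolis force):
V_g = (1/(fρ)) |∂P/∂n| = 2.78×10⁻³ / (7.94×10⁻⁵ × 0.884) = 39.6 m/s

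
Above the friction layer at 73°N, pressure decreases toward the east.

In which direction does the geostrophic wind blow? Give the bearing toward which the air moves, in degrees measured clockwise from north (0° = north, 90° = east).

180°

The pressure-gradient force points toward the east (bearing 090°).
Geostrophic balance: in the Northern Hemisphere the Coriolis force deflects motion to the right, so the geostrophic wind blows 90° to the right of the pressure-gradient force (low pressure on the left).
Rotating 090° by 90° clockwise gives 180° — the wind blows toward the south.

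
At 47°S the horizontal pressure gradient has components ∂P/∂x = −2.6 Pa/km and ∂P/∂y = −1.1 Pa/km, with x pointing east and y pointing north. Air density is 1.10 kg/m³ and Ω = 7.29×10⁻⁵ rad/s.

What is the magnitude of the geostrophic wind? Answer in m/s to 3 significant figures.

Coriolis parameter at 47°S:
f = 2Ω sin φ = 2 × 7.29×10⁻⁵ × sin 47° = 1.07×10⁻⁴ s⁻¹
In the Southern Hemisphere f is negative: f = −1.07×10⁻⁴ s⁻¹.
Component geostrophic relations (x east, y north):
u_g = −(1/(fρ)) ∂P/∂y,  v_g = (1/(fρ)) ∂P/∂x
u_g = −(−1.1×10⁻³)/(−1.07×10⁻⁴ × 1.10) = −9.38 m/s;  v_g = (−2.6×10⁻³)/(−1.07×10⁻⁴ × 1.10) = 22.2 m/s
|V_g| = √(u_g² + v_g²) = 24.1 m/s

24.1 m/s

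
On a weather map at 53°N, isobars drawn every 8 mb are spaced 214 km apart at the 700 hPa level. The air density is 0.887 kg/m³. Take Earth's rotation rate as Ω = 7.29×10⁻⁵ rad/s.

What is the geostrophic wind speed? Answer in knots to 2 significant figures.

Coriolis parameter at 53°N:
f = 2Ω sin φ = 2 × 7.29×10⁻⁵ × sin 53° = 1.16×10⁻⁴ s⁻¹
Pressure gradient: |∂P/∂n| = 800 Pa / 214000 m = 3.74×10⁻³ Pa/m
Geostrophic balance (pressure-gradient force = Coriolis force):
V_g = (1/(fρ)) |∂P/∂n| = 3.74×10⁻³ / (1.16×10⁻⁴ × 0.887) = 36.2 m/s
Converting: 36.2 m/s × 1.944 = 70 knots

70 knots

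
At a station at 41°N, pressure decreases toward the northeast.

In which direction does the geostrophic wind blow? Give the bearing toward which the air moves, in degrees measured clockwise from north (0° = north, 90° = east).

The pressure-gradient force points toward the northeast (bearing 045°).
Geostrophic balance: in the Northern Hemisphere the Coriolis force deflects motion to the right, so the geostrophic wind blows 90° to the right of the pressure-gradient force (low pressure on the left).
Rotating 045° by 90° clockwise gives 135° — the wind blows toward the southeast.

135°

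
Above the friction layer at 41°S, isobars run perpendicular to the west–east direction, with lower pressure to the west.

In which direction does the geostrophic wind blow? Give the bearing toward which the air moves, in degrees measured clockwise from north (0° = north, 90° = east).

The pressure-gradient force points toward the west (bearing 270°).
Geostrophic balance: in the Southern Hemisphere the Coriolis force deflects motion to the left, so the geostrophic wind blows 90° to the left of the pressure-gradient force (low pressure on the right).
Rotating 270° by 90° counterclockwise gives 180° — the wind blows toward the south.

180°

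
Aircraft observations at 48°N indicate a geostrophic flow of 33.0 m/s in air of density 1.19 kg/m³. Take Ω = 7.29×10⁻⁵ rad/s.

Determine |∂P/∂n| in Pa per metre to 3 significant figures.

4.25×10⁻³ Pa/m

Coriolis parameter at 48°N:
f = 2Ω sin φ = 2 × 7.29×10⁻⁵ × sin 48° = 1.08×10⁻⁴ s⁻¹
Geostrophic balance rearranged: |∂P/∂n| = f ρ V_g
|∂P/∂n| = 1.08×10⁻⁴ × 1.19 × 33.0 = 4.25×10⁻³ Pa/m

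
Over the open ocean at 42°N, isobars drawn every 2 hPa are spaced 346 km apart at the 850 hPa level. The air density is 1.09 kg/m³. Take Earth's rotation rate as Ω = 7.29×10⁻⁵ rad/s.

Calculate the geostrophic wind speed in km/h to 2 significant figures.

Coriolis parameter at 42°N:
f = 2Ω sin φ = 2 × 7.29×10⁻⁵ × sin 42° = 9.76×10⁻⁵ s⁻¹
Pressure gradient: |∂P/∂n| = 200 Pa / 346000 m = 5.78×10⁻⁴ Pa/m
Geostrophic balance (pressure-gradient force = Coriolis force):
V_g = (1/(fρ)) |∂P/∂n| = 5.78×10⁻⁴ / (9.76×10⁻⁵ × 1.09) = 5.44 m/s
Converting: 5.44 m/s × 3.6 = 20 km/h

20 km/h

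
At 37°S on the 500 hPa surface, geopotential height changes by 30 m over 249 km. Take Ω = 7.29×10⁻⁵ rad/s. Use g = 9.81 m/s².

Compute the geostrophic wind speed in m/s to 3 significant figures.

Coriolis parameter at 37°S:
f = 2Ω sin φ = 2 × 7.29×10⁻⁵ × sin 37° = 8.77×10⁻⁵ s⁻¹
Height gradient: |∂Z/∂n| = 30 m / 249000 m = 1.20×10⁻⁴
On a pressure surface, geostrophic balance gives V_g = (g/f)|∂Z/∂n|:
V_g = 9.81 × 1.20×10⁻⁴ / 8.77×10⁻⁵ = 13.5 m/s

13.5 m/s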